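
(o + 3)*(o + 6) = o^2 + 9*o + 18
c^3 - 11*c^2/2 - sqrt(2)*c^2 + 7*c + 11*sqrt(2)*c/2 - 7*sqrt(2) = (c - 7/2)*(c - 2)*(c - sqrt(2))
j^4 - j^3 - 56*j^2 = j^2*(j - 8)*(j + 7)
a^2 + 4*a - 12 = (a - 2)*(a + 6)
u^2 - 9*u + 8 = (u - 8)*(u - 1)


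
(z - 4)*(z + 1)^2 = z^3 - 2*z^2 - 7*z - 4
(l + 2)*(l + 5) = l^2 + 7*l + 10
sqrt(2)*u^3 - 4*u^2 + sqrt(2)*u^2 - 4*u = u*(u - 2*sqrt(2))*(sqrt(2)*u + sqrt(2))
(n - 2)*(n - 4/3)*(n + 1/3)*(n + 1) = n^4 - 2*n^3 - 13*n^2/9 + 22*n/9 + 8/9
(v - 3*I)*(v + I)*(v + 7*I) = v^3 + 5*I*v^2 + 17*v + 21*I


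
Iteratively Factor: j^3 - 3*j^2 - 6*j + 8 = (j + 2)*(j^2 - 5*j + 4) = (j - 4)*(j + 2)*(j - 1)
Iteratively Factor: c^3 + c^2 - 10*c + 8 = (c + 4)*(c^2 - 3*c + 2) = (c - 1)*(c + 4)*(c - 2)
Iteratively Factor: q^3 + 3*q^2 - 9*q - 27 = (q - 3)*(q^2 + 6*q + 9) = (q - 3)*(q + 3)*(q + 3)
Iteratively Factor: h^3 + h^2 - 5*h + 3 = (h + 3)*(h^2 - 2*h + 1) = (h - 1)*(h + 3)*(h - 1)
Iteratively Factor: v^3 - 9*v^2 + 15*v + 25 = (v - 5)*(v^2 - 4*v - 5) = (v - 5)*(v + 1)*(v - 5)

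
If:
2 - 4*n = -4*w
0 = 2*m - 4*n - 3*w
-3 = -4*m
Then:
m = 3/4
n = 3/7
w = -1/14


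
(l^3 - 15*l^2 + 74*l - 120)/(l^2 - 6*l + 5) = (l^2 - 10*l + 24)/(l - 1)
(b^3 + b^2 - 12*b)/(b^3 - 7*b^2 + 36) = b*(b + 4)/(b^2 - 4*b - 12)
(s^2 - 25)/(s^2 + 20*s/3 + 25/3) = 3*(s - 5)/(3*s + 5)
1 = 1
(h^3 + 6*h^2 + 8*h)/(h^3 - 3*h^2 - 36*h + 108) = h*(h^2 + 6*h + 8)/(h^3 - 3*h^2 - 36*h + 108)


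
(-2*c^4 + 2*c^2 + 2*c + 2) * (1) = -2*c^4 + 2*c^2 + 2*c + 2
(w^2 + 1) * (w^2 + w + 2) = w^4 + w^3 + 3*w^2 + w + 2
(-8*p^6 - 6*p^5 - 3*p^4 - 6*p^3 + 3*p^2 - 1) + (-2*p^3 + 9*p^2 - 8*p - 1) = -8*p^6 - 6*p^5 - 3*p^4 - 8*p^3 + 12*p^2 - 8*p - 2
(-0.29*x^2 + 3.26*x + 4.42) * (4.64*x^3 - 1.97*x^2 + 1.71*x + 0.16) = -1.3456*x^5 + 15.6977*x^4 + 13.5907*x^3 - 3.1792*x^2 + 8.0798*x + 0.7072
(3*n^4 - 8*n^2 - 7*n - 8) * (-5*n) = -15*n^5 + 40*n^3 + 35*n^2 + 40*n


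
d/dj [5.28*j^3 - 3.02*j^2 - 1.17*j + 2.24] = 15.84*j^2 - 6.04*j - 1.17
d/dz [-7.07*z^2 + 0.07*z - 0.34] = 0.07 - 14.14*z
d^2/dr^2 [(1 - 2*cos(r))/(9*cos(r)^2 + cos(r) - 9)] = (1458*sin(r)^4*cos(r) - 342*sin(r)^4 + 505*sin(r)^2 - 1521*cos(r)/4 + 1917*cos(3*r)/4 - 81*cos(5*r) - 35)/(-9*sin(r)^2 + cos(r))^3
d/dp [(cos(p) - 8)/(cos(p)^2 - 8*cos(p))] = sin(p)/cos(p)^2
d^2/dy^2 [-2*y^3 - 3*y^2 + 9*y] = -12*y - 6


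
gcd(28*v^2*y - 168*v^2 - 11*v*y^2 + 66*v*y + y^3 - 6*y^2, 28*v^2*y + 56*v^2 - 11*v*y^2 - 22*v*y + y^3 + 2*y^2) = 28*v^2 - 11*v*y + y^2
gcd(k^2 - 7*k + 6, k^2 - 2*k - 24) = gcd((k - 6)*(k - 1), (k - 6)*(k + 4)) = k - 6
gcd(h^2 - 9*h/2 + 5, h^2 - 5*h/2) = h - 5/2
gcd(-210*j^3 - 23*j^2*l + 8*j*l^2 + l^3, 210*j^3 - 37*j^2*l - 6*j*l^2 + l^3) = 30*j^2 - j*l - l^2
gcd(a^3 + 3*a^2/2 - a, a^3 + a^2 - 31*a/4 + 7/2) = a - 1/2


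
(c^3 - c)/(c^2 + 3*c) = (c^2 - 1)/(c + 3)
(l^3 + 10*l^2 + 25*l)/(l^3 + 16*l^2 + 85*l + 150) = l/(l + 6)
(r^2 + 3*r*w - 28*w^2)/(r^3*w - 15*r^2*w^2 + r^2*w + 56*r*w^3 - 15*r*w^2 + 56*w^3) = (r^2 + 3*r*w - 28*w^2)/(w*(r^3 - 15*r^2*w + r^2 + 56*r*w^2 - 15*r*w + 56*w^2))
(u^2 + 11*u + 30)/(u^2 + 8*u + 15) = (u + 6)/(u + 3)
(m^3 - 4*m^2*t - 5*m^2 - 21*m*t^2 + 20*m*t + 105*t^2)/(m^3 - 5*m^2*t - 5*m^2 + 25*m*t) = (-m^2 + 4*m*t + 21*t^2)/(m*(-m + 5*t))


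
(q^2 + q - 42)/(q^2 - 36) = (q + 7)/(q + 6)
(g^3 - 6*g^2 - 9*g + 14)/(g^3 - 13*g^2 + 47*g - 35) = (g + 2)/(g - 5)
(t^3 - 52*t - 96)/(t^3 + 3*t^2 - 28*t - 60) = (t - 8)/(t - 5)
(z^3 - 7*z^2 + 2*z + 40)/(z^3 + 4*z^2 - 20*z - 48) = (z - 5)/(z + 6)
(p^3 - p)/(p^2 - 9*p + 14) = (p^3 - p)/(p^2 - 9*p + 14)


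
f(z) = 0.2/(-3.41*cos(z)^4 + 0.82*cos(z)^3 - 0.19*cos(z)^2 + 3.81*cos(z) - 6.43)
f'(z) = 0.2*(-13.64*sin(z)*cos(z)^3 + 2.46*sin(z)*cos(z)^2 - 0.38*sin(z)*cos(z) + 3.81*sin(z))/(-3.41*cos(z)^4 + 0.82*cos(z)^3 - 0.19*cos(z)^2 + 3.81*cos(z) - 6.43)^2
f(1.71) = -0.03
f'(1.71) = 0.02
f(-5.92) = -0.04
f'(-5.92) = -0.02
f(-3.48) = -0.01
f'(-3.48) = 0.01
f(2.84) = -0.01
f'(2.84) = 0.01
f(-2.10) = -0.02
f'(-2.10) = -0.01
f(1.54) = -0.03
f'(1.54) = 0.02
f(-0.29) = -0.04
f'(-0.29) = 0.01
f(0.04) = -0.04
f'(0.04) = -0.00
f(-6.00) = -0.04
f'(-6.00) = -0.01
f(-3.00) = -0.01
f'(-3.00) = 0.00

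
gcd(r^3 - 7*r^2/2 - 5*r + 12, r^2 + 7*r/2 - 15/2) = r - 3/2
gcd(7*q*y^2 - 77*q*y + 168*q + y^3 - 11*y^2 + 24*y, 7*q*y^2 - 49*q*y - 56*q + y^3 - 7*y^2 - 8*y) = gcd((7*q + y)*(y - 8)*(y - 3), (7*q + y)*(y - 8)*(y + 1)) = 7*q*y - 56*q + y^2 - 8*y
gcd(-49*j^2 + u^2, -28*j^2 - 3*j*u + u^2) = -7*j + u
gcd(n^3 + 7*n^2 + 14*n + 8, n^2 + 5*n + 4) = n^2 + 5*n + 4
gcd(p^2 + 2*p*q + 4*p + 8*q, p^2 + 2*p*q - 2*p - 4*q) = p + 2*q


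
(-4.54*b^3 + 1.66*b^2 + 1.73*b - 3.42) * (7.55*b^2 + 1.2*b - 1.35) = -34.277*b^5 + 7.085*b^4 + 21.1825*b^3 - 25.986*b^2 - 6.4395*b + 4.617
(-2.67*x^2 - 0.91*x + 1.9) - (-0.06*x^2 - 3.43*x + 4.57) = -2.61*x^2 + 2.52*x - 2.67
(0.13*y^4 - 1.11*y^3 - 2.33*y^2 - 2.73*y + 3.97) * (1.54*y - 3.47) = 0.2002*y^5 - 2.1605*y^4 + 0.263500000000001*y^3 + 3.8809*y^2 + 15.5869*y - 13.7759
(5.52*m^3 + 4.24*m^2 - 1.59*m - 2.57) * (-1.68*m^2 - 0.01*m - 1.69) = -9.2736*m^5 - 7.1784*m^4 - 6.7*m^3 - 2.8321*m^2 + 2.7128*m + 4.3433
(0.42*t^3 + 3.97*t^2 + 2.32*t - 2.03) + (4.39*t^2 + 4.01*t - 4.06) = 0.42*t^3 + 8.36*t^2 + 6.33*t - 6.09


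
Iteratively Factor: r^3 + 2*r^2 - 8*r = (r)*(r^2 + 2*r - 8) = r*(r - 2)*(r + 4)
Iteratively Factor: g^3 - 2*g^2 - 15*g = (g - 5)*(g^2 + 3*g) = (g - 5)*(g + 3)*(g)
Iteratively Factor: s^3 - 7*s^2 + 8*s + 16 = (s - 4)*(s^2 - 3*s - 4) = (s - 4)*(s + 1)*(s - 4)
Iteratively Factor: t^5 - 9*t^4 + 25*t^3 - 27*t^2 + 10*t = (t - 1)*(t^4 - 8*t^3 + 17*t^2 - 10*t) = (t - 2)*(t - 1)*(t^3 - 6*t^2 + 5*t) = (t - 2)*(t - 1)^2*(t^2 - 5*t) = t*(t - 2)*(t - 1)^2*(t - 5)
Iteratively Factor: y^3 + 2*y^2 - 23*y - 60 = (y + 4)*(y^2 - 2*y - 15) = (y - 5)*(y + 4)*(y + 3)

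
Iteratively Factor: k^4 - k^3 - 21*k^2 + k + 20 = (k - 1)*(k^3 - 21*k - 20) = (k - 1)*(k + 1)*(k^2 - k - 20) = (k - 1)*(k + 1)*(k + 4)*(k - 5)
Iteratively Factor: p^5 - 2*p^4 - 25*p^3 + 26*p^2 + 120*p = (p - 3)*(p^4 + p^3 - 22*p^2 - 40*p) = (p - 5)*(p - 3)*(p^3 + 6*p^2 + 8*p) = (p - 5)*(p - 3)*(p + 2)*(p^2 + 4*p) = p*(p - 5)*(p - 3)*(p + 2)*(p + 4)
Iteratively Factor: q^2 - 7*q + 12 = (q - 4)*(q - 3)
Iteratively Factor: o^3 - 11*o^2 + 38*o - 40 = (o - 2)*(o^2 - 9*o + 20) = (o - 4)*(o - 2)*(o - 5)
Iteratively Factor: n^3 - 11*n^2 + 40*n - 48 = (n - 4)*(n^2 - 7*n + 12) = (n - 4)*(n - 3)*(n - 4)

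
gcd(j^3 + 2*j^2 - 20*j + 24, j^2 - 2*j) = j - 2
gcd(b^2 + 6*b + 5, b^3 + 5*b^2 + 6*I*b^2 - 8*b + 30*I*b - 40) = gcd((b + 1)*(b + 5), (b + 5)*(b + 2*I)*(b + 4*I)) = b + 5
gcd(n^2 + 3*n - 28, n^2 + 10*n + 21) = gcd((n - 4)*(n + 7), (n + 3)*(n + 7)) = n + 7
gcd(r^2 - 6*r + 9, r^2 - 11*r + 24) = r - 3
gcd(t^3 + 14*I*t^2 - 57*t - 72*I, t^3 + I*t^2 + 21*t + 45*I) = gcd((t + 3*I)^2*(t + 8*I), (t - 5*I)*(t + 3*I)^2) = t^2 + 6*I*t - 9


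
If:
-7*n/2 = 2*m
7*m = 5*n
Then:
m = 0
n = 0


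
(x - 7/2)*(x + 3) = x^2 - x/2 - 21/2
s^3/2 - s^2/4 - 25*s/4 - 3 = (s/2 + 1/4)*(s - 4)*(s + 3)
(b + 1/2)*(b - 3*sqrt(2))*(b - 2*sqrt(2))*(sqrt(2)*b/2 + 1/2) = sqrt(2)*b^4/2 - 9*b^3/2 + sqrt(2)*b^3/4 - 9*b^2/4 + 7*sqrt(2)*b^2/2 + 7*sqrt(2)*b/4 + 6*b + 3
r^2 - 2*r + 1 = (r - 1)^2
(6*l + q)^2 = 36*l^2 + 12*l*q + q^2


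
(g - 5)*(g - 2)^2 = g^3 - 9*g^2 + 24*g - 20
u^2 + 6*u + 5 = (u + 1)*(u + 5)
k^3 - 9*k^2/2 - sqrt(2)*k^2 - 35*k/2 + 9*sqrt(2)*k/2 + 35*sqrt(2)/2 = (k - 7)*(k + 5/2)*(k - sqrt(2))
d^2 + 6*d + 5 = (d + 1)*(d + 5)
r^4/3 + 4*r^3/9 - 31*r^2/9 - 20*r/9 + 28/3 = (r/3 + 1)*(r - 2)^2*(r + 7/3)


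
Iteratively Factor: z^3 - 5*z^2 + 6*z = (z)*(z^2 - 5*z + 6) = z*(z - 3)*(z - 2)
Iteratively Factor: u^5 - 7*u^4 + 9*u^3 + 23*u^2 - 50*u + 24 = (u - 1)*(u^4 - 6*u^3 + 3*u^2 + 26*u - 24) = (u - 1)*(u + 2)*(u^3 - 8*u^2 + 19*u - 12) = (u - 3)*(u - 1)*(u + 2)*(u^2 - 5*u + 4) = (u - 4)*(u - 3)*(u - 1)*(u + 2)*(u - 1)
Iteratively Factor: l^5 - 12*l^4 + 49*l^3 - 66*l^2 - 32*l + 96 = (l - 3)*(l^4 - 9*l^3 + 22*l^2 - 32) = (l - 3)*(l + 1)*(l^3 - 10*l^2 + 32*l - 32) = (l - 3)*(l - 2)*(l + 1)*(l^2 - 8*l + 16) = (l - 4)*(l - 3)*(l - 2)*(l + 1)*(l - 4)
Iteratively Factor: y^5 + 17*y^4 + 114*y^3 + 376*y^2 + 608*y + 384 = (y + 2)*(y^4 + 15*y^3 + 84*y^2 + 208*y + 192) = (y + 2)*(y + 4)*(y^3 + 11*y^2 + 40*y + 48) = (y + 2)*(y + 4)^2*(y^2 + 7*y + 12) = (y + 2)*(y + 4)^3*(y + 3)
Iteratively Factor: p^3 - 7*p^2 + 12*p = (p - 4)*(p^2 - 3*p) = (p - 4)*(p - 3)*(p)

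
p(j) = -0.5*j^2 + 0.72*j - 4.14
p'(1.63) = -0.91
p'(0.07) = 0.65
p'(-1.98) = 2.70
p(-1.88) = -7.26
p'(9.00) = -8.28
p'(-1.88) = 2.60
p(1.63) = -4.29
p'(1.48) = -0.76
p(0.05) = -4.11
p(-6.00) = -26.46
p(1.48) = -4.17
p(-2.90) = -10.43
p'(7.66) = -6.94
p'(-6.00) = 6.72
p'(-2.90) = 3.62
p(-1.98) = -7.53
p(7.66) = -27.96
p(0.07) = -4.09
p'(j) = 0.72 - 1.0*j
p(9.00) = -38.16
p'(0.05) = 0.67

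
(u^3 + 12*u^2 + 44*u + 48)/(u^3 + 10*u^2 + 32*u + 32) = (u + 6)/(u + 4)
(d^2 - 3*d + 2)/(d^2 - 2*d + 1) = (d - 2)/(d - 1)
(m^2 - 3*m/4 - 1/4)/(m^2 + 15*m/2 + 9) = (4*m^2 - 3*m - 1)/(2*(2*m^2 + 15*m + 18))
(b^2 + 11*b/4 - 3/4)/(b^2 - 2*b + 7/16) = 4*(b + 3)/(4*b - 7)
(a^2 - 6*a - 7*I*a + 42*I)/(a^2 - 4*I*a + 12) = (a^2 - 6*a - 7*I*a + 42*I)/(a^2 - 4*I*a + 12)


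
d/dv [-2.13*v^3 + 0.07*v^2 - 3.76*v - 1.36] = -6.39*v^2 + 0.14*v - 3.76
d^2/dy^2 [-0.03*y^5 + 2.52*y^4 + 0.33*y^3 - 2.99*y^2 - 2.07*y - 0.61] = -0.6*y^3 + 30.24*y^2 + 1.98*y - 5.98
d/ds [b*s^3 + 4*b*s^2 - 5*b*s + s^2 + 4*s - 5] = 3*b*s^2 + 8*b*s - 5*b + 2*s + 4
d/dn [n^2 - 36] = 2*n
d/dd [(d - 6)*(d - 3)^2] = 3*(d - 5)*(d - 3)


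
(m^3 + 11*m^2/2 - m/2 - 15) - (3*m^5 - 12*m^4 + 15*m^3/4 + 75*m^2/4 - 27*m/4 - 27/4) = -3*m^5 + 12*m^4 - 11*m^3/4 - 53*m^2/4 + 25*m/4 - 33/4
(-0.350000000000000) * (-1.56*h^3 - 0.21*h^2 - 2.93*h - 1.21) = 0.546*h^3 + 0.0735*h^2 + 1.0255*h + 0.4235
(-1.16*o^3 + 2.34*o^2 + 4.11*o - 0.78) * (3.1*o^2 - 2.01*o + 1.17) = -3.596*o^5 + 9.5856*o^4 + 6.6804*o^3 - 7.9413*o^2 + 6.3765*o - 0.9126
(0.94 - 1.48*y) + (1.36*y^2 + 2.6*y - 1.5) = 1.36*y^2 + 1.12*y - 0.56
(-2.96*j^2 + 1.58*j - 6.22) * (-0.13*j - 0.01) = 0.3848*j^3 - 0.1758*j^2 + 0.7928*j + 0.0622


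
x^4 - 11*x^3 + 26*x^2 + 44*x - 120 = (x - 6)*(x - 5)*(x - 2)*(x + 2)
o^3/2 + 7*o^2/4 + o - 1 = (o/2 + 1)*(o - 1/2)*(o + 2)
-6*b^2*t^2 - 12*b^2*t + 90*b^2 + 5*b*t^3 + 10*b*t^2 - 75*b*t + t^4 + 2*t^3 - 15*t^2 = (-b + t)*(6*b + t)*(t - 3)*(t + 5)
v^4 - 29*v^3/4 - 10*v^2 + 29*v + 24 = (v - 8)*(v - 2)*(v + 3/4)*(v + 2)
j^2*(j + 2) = j^3 + 2*j^2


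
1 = 1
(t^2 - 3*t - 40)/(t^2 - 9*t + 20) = (t^2 - 3*t - 40)/(t^2 - 9*t + 20)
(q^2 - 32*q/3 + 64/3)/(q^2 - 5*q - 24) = (q - 8/3)/(q + 3)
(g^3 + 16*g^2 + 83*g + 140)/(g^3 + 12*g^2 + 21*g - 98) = (g^2 + 9*g + 20)/(g^2 + 5*g - 14)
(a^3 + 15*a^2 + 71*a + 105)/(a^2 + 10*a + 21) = a + 5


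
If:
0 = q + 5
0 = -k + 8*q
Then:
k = -40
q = -5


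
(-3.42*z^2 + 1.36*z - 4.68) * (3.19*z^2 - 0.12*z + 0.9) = -10.9098*z^4 + 4.7488*z^3 - 18.1704*z^2 + 1.7856*z - 4.212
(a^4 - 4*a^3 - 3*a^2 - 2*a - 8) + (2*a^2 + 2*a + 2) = a^4 - 4*a^3 - a^2 - 6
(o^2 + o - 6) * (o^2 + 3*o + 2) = o^4 + 4*o^3 - o^2 - 16*o - 12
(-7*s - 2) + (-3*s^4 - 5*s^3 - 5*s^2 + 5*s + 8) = -3*s^4 - 5*s^3 - 5*s^2 - 2*s + 6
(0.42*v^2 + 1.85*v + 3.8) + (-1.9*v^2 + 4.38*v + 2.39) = -1.48*v^2 + 6.23*v + 6.19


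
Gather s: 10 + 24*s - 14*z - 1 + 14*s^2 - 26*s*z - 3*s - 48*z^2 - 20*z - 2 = 14*s^2 + s*(21 - 26*z) - 48*z^2 - 34*z + 7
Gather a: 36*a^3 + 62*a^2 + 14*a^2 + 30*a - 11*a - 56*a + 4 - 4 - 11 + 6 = 36*a^3 + 76*a^2 - 37*a - 5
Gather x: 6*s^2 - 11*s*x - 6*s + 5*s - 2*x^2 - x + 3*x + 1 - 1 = 6*s^2 - s - 2*x^2 + x*(2 - 11*s)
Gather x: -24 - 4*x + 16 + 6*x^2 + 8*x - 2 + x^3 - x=x^3 + 6*x^2 + 3*x - 10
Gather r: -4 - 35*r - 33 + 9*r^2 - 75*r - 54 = 9*r^2 - 110*r - 91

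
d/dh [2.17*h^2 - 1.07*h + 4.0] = 4.34*h - 1.07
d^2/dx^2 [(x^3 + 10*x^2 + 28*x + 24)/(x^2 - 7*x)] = 6*(49*x^3 + 24*x^2 - 168*x + 392)/(x^3*(x^3 - 21*x^2 + 147*x - 343))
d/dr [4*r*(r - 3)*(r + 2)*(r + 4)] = 16*r^3 + 36*r^2 - 80*r - 96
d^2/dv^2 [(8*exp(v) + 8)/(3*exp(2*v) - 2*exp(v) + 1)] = (72*exp(4*v) + 336*exp(3*v) - 288*exp(2*v) - 48*exp(v) + 24)*exp(v)/(27*exp(6*v) - 54*exp(5*v) + 63*exp(4*v) - 44*exp(3*v) + 21*exp(2*v) - 6*exp(v) + 1)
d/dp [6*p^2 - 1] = 12*p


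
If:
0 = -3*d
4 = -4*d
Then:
No Solution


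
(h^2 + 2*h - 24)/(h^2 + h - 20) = (h + 6)/(h + 5)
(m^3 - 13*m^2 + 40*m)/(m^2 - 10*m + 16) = m*(m - 5)/(m - 2)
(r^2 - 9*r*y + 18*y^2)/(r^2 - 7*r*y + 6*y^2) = (-r + 3*y)/(-r + y)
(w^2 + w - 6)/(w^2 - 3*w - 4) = (-w^2 - w + 6)/(-w^2 + 3*w + 4)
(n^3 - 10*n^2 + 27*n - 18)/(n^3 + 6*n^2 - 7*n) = (n^2 - 9*n + 18)/(n*(n + 7))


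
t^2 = t^2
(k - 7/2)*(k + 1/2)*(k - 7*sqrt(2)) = k^3 - 7*sqrt(2)*k^2 - 3*k^2 - 7*k/4 + 21*sqrt(2)*k + 49*sqrt(2)/4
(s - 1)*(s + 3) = s^2 + 2*s - 3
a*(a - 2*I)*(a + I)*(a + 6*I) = a^4 + 5*I*a^3 + 8*a^2 + 12*I*a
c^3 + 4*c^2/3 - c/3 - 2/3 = (c - 2/3)*(c + 1)^2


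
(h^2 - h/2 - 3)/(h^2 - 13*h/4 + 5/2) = 2*(2*h + 3)/(4*h - 5)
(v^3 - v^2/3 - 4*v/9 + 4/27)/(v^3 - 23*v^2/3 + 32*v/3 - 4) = (v^2 + v/3 - 2/9)/(v^2 - 7*v + 6)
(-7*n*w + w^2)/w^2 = (-7*n + w)/w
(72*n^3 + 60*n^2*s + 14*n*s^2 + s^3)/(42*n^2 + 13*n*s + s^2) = (12*n^2 + 8*n*s + s^2)/(7*n + s)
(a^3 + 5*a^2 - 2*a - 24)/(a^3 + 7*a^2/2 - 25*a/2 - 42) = 2*(a - 2)/(2*a - 7)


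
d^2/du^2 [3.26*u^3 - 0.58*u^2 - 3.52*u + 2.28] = 19.56*u - 1.16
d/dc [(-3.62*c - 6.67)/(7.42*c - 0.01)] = (367.494792*c - 0.495276)/(7.42*c - 0.01)^3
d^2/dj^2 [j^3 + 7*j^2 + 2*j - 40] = 6*j + 14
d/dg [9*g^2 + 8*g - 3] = 18*g + 8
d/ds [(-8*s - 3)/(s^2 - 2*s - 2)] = 2*(4*s^2 + 3*s + 5)/(s^4 - 4*s^3 + 8*s + 4)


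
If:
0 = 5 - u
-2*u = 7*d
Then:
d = -10/7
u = 5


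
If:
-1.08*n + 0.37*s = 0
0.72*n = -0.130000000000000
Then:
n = -0.18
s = -0.53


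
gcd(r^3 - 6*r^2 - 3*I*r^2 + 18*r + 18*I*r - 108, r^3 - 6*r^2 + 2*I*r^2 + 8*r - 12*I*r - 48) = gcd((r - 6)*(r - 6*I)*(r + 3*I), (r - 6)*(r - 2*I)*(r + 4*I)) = r - 6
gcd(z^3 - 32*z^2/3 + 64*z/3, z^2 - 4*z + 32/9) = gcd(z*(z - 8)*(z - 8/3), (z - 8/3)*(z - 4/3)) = z - 8/3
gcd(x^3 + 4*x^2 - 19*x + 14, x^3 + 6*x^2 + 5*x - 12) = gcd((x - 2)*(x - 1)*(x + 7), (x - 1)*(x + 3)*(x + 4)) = x - 1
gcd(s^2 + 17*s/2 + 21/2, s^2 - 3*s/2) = 1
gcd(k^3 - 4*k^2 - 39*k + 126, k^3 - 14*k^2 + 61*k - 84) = k^2 - 10*k + 21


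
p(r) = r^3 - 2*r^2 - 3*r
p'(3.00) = 12.00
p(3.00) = 0.00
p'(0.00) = -3.00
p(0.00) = 0.00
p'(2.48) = 5.53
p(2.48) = -4.49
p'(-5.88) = 124.24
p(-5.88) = -254.81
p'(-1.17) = 5.79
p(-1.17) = -0.83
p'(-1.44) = 8.98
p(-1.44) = -2.81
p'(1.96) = 0.68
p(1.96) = -6.03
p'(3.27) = 16.00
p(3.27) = 3.77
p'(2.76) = 8.81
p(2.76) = -2.49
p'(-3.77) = 54.72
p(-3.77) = -70.70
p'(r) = 3*r^2 - 4*r - 3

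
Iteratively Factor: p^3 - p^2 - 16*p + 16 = (p - 4)*(p^2 + 3*p - 4) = (p - 4)*(p + 4)*(p - 1)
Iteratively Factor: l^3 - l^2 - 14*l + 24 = (l + 4)*(l^2 - 5*l + 6) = (l - 3)*(l + 4)*(l - 2)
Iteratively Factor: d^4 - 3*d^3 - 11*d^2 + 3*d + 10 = (d - 1)*(d^3 - 2*d^2 - 13*d - 10) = (d - 1)*(d + 2)*(d^2 - 4*d - 5) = (d - 5)*(d - 1)*(d + 2)*(d + 1)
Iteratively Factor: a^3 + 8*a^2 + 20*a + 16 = (a + 2)*(a^2 + 6*a + 8) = (a + 2)^2*(a + 4)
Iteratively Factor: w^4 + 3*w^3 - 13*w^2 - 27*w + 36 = (w - 3)*(w^3 + 6*w^2 + 5*w - 12) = (w - 3)*(w - 1)*(w^2 + 7*w + 12) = (w - 3)*(w - 1)*(w + 3)*(w + 4)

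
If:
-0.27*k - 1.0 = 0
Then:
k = -3.70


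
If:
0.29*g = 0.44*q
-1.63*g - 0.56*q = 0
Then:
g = 0.00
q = 0.00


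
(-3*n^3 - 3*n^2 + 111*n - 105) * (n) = -3*n^4 - 3*n^3 + 111*n^2 - 105*n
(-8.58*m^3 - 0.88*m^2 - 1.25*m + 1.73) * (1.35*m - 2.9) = -11.583*m^4 + 23.694*m^3 + 0.8645*m^2 + 5.9605*m - 5.017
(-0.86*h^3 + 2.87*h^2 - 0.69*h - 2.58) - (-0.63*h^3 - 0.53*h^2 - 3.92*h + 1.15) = -0.23*h^3 + 3.4*h^2 + 3.23*h - 3.73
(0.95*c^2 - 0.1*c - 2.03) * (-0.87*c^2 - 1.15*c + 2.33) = -0.8265*c^4 - 1.0055*c^3 + 4.0946*c^2 + 2.1015*c - 4.7299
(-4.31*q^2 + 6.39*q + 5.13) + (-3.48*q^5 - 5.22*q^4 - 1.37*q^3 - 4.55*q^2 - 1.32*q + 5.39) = -3.48*q^5 - 5.22*q^4 - 1.37*q^3 - 8.86*q^2 + 5.07*q + 10.52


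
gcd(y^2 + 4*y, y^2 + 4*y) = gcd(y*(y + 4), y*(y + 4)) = y^2 + 4*y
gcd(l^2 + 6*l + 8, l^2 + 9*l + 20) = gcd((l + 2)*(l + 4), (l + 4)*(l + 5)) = l + 4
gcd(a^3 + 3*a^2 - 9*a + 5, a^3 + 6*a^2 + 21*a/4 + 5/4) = a + 5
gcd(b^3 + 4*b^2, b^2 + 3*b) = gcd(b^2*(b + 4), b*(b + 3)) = b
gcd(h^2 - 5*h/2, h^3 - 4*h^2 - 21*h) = h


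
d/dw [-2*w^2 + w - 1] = 1 - 4*w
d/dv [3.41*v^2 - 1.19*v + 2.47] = 6.82*v - 1.19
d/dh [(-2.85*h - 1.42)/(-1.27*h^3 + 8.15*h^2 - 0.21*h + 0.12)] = (-7.239*h^3 + 17.8173*h^2 + 23.146*h - 0.6402)/(1.6129*h^6 - 20.701*h^5 + 66.9559*h^4 - 3.7278*h^3 + 2.0001*h^2 - 0.0504*h + 0.0144)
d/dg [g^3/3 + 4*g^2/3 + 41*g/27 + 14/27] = g^2 + 8*g/3 + 41/27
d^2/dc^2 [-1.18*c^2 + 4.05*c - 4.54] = -2.36000000000000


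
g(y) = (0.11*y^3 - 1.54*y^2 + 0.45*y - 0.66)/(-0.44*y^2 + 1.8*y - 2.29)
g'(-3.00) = -0.47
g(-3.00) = 1.62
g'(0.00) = 0.03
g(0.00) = 0.29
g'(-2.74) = -0.48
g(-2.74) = 1.49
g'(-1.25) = -0.51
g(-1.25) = 0.74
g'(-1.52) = -0.52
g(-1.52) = 0.88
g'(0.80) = 2.65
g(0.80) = 1.09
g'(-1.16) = -0.51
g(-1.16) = 0.69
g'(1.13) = 5.55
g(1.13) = 2.40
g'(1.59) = 11.35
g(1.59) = 6.28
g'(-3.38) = -0.45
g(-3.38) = 1.79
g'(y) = (0.88*y - 1.8)*(0.11*y^3 - 1.54*y^2 + 0.45*y - 0.66)/(-0.44*y^2 + 1.8*y - 2.29)^2 + (0.33*y^2 - 3.08*y + 0.45)/(-0.44*y^2 + 1.8*y - 2.29) = (-0.0484*y^4 + 0.396*y^3 - 3.3297*y^2 + 6.4724*y + 0.1575)/(0.1936*y^4 - 1.584*y^3 + 5.2552*y^2 - 8.244*y + 5.2441)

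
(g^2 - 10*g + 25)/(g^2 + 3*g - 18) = (g^2 - 10*g + 25)/(g^2 + 3*g - 18)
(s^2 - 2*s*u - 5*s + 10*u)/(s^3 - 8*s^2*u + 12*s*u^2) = (s - 5)/(s*(s - 6*u))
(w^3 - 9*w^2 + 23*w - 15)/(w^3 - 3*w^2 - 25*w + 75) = (w - 1)/(w + 5)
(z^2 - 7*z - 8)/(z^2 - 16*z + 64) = (z + 1)/(z - 8)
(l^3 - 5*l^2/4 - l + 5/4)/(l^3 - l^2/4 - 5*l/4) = (l - 1)/l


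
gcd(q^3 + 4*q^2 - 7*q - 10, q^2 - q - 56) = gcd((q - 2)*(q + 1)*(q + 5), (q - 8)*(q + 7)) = 1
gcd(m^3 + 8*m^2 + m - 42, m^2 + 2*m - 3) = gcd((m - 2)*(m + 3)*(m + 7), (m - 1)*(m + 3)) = m + 3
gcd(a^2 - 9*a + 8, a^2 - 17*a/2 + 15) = 1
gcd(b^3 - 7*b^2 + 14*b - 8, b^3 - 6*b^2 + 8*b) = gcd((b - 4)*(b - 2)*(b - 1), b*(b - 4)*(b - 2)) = b^2 - 6*b + 8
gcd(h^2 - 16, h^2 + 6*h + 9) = 1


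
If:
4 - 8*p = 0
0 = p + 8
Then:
No Solution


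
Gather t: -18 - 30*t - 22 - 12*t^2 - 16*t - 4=-12*t^2 - 46*t - 44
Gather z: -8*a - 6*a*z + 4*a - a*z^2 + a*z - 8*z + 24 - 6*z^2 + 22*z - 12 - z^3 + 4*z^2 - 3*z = -4*a - z^3 + z^2*(-a - 2) + z*(11 - 5*a) + 12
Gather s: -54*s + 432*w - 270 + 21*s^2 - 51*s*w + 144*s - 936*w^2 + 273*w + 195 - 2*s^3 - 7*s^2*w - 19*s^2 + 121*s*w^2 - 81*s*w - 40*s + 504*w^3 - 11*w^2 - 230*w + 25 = -2*s^3 + s^2*(2 - 7*w) + s*(121*w^2 - 132*w + 50) + 504*w^3 - 947*w^2 + 475*w - 50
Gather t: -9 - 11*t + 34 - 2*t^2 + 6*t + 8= -2*t^2 - 5*t + 33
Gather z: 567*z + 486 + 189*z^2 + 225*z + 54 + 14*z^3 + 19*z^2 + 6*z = 14*z^3 + 208*z^2 + 798*z + 540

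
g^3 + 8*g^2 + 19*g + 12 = (g + 1)*(g + 3)*(g + 4)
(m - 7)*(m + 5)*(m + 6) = m^3 + 4*m^2 - 47*m - 210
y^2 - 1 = (y - 1)*(y + 1)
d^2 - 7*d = d*(d - 7)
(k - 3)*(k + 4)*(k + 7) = k^3 + 8*k^2 - 5*k - 84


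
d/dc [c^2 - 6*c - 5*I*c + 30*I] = 2*c - 6 - 5*I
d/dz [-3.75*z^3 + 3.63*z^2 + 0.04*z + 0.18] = -11.25*z^2 + 7.26*z + 0.04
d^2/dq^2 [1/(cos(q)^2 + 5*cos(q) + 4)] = (-4*sin(q)^4 + 11*sin(q)^2 + 155*cos(q)/4 - 15*cos(3*q)/4 + 35)/((cos(q) + 1)^3*(cos(q) + 4)^3)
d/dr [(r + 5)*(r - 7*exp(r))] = r - (r + 5)*(7*exp(r) - 1) - 7*exp(r)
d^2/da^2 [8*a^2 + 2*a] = 16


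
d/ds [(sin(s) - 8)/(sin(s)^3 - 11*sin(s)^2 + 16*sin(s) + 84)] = (-2*sin(s)^3 + 35*sin(s)^2 - 176*sin(s) + 212)*cos(s)/(sin(s)^3 - 11*sin(s)^2 + 16*sin(s) + 84)^2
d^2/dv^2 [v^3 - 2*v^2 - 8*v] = 6*v - 4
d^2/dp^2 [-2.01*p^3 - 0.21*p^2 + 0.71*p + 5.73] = -12.06*p - 0.42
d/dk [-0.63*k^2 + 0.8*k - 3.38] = 0.8 - 1.26*k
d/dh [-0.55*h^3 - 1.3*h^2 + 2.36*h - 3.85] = -1.65*h^2 - 2.6*h + 2.36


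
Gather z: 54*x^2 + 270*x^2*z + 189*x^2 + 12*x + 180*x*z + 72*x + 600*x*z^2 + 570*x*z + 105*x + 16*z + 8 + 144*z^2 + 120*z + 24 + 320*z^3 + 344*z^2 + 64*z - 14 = 243*x^2 + 189*x + 320*z^3 + z^2*(600*x + 488) + z*(270*x^2 + 750*x + 200) + 18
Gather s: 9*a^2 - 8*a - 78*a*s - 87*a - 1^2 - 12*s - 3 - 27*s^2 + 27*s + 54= 9*a^2 - 95*a - 27*s^2 + s*(15 - 78*a) + 50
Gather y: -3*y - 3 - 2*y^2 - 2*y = -2*y^2 - 5*y - 3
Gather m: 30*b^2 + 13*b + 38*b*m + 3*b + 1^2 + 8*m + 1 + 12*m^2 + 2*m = 30*b^2 + 16*b + 12*m^2 + m*(38*b + 10) + 2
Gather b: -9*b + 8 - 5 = 3 - 9*b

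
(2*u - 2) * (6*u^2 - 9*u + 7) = 12*u^3 - 30*u^2 + 32*u - 14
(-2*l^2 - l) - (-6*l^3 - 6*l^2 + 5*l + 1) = 6*l^3 + 4*l^2 - 6*l - 1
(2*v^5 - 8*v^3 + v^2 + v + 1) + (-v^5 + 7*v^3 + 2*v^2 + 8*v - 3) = v^5 - v^3 + 3*v^2 + 9*v - 2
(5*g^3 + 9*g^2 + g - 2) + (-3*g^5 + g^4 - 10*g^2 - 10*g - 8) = -3*g^5 + g^4 + 5*g^3 - g^2 - 9*g - 10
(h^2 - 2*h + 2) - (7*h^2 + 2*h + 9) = -6*h^2 - 4*h - 7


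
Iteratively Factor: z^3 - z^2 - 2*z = (z + 1)*(z^2 - 2*z) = (z - 2)*(z + 1)*(z)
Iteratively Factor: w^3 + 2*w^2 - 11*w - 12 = (w + 1)*(w^2 + w - 12) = (w + 1)*(w + 4)*(w - 3)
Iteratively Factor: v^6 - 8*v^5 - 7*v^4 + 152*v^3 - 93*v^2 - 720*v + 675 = (v + 3)*(v^5 - 11*v^4 + 26*v^3 + 74*v^2 - 315*v + 225) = (v - 5)*(v + 3)*(v^4 - 6*v^3 - 4*v^2 + 54*v - 45) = (v - 5)*(v + 3)^2*(v^3 - 9*v^2 + 23*v - 15) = (v - 5)^2*(v + 3)^2*(v^2 - 4*v + 3) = (v - 5)^2*(v - 3)*(v + 3)^2*(v - 1)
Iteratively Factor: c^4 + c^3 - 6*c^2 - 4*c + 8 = (c - 2)*(c^3 + 3*c^2 - 4) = (c - 2)*(c - 1)*(c^2 + 4*c + 4) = (c - 2)*(c - 1)*(c + 2)*(c + 2)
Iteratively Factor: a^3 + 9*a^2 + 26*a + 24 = (a + 4)*(a^2 + 5*a + 6) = (a + 2)*(a + 4)*(a + 3)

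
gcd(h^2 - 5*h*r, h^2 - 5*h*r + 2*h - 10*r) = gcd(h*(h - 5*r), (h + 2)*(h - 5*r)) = -h + 5*r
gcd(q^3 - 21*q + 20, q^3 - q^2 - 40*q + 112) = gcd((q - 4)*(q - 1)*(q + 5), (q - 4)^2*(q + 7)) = q - 4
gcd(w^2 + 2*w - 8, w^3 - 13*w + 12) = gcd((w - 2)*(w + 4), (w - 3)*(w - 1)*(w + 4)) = w + 4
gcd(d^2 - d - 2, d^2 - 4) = d - 2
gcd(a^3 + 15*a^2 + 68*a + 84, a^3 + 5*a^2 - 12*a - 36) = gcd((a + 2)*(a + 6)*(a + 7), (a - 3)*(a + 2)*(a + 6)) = a^2 + 8*a + 12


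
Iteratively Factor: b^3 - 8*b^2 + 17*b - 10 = (b - 2)*(b^2 - 6*b + 5) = (b - 2)*(b - 1)*(b - 5)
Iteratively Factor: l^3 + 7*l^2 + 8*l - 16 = (l + 4)*(l^2 + 3*l - 4) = (l - 1)*(l + 4)*(l + 4)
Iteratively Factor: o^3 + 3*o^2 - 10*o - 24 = (o + 4)*(o^2 - o - 6) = (o - 3)*(o + 4)*(o + 2)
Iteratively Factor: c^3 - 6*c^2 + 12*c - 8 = (c - 2)*(c^2 - 4*c + 4) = (c - 2)^2*(c - 2)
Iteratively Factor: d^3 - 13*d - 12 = (d + 1)*(d^2 - d - 12) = (d + 1)*(d + 3)*(d - 4)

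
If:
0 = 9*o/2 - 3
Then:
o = 2/3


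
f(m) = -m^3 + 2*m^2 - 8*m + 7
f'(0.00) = -8.00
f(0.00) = 7.00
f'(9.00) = -215.00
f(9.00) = -632.00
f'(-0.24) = -9.13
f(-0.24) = 9.05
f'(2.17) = -13.45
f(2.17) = -11.16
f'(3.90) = -38.03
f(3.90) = -53.10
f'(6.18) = -97.86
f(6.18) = -202.08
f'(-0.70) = -12.27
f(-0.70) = 13.92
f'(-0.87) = -13.75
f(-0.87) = 16.13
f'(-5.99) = -139.60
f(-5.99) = 341.60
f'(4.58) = -52.61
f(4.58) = -83.76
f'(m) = -3*m^2 + 4*m - 8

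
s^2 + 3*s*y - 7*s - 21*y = (s - 7)*(s + 3*y)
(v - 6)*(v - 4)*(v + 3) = v^3 - 7*v^2 - 6*v + 72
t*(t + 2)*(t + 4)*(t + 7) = t^4 + 13*t^3 + 50*t^2 + 56*t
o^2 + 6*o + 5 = (o + 1)*(o + 5)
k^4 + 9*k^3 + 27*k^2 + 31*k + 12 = (k + 1)^2*(k + 3)*(k + 4)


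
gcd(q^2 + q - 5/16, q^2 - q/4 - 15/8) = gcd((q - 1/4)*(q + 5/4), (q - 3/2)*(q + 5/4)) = q + 5/4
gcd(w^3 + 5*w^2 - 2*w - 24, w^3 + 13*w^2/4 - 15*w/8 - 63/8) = w + 3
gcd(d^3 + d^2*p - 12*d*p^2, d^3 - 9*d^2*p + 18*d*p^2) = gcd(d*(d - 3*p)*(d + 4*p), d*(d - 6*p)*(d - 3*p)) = -d^2 + 3*d*p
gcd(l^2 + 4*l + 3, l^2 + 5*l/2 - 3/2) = l + 3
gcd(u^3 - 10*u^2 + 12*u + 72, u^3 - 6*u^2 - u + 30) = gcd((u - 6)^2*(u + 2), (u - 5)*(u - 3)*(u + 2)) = u + 2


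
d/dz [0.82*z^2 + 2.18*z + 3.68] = 1.64*z + 2.18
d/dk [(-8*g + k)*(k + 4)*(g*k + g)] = g*(-16*g*k - 40*g + 3*k^2 + 10*k + 4)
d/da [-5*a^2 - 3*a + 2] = -10*a - 3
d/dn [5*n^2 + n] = 10*n + 1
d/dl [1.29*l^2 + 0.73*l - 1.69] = 2.58*l + 0.73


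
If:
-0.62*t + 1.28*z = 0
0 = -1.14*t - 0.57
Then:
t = -0.50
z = -0.24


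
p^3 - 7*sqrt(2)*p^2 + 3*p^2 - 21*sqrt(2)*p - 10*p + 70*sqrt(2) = (p - 2)*(p + 5)*(p - 7*sqrt(2))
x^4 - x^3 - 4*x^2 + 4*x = x*(x - 2)*(x - 1)*(x + 2)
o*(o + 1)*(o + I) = o^3 + o^2 + I*o^2 + I*o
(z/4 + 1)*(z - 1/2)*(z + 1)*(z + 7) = z^4/4 + 23*z^3/8 + 33*z^2/4 + 17*z/8 - 7/2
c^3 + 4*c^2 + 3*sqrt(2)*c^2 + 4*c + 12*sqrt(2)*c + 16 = (c + 4)*(c + sqrt(2))*(c + 2*sqrt(2))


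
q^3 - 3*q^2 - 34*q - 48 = (q - 8)*(q + 2)*(q + 3)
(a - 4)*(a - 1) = a^2 - 5*a + 4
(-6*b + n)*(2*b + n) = -12*b^2 - 4*b*n + n^2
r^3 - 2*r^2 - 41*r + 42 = (r - 7)*(r - 1)*(r + 6)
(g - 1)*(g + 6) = g^2 + 5*g - 6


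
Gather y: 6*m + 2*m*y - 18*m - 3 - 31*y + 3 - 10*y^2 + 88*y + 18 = -12*m - 10*y^2 + y*(2*m + 57) + 18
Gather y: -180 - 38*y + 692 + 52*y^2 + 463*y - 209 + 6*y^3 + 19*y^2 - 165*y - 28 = 6*y^3 + 71*y^2 + 260*y + 275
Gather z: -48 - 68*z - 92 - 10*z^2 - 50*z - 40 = -10*z^2 - 118*z - 180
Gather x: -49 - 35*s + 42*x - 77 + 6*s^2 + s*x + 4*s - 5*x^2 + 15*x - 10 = 6*s^2 - 31*s - 5*x^2 + x*(s + 57) - 136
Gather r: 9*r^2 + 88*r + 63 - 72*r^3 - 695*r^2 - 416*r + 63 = -72*r^3 - 686*r^2 - 328*r + 126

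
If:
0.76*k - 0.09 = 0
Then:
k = 0.12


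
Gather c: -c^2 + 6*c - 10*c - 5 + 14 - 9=-c^2 - 4*c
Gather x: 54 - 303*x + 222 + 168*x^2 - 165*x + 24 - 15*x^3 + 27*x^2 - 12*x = -15*x^3 + 195*x^2 - 480*x + 300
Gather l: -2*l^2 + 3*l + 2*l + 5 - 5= -2*l^2 + 5*l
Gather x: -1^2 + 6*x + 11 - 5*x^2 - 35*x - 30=-5*x^2 - 29*x - 20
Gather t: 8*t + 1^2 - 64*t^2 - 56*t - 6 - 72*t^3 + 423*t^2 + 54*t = -72*t^3 + 359*t^2 + 6*t - 5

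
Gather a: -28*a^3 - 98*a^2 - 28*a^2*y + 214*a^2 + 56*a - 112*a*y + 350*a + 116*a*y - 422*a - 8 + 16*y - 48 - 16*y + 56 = -28*a^3 + a^2*(116 - 28*y) + a*(4*y - 16)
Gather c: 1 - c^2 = 1 - c^2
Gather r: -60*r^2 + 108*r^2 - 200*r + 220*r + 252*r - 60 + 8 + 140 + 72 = 48*r^2 + 272*r + 160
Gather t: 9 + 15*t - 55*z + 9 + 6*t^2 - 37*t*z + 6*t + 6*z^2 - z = 6*t^2 + t*(21 - 37*z) + 6*z^2 - 56*z + 18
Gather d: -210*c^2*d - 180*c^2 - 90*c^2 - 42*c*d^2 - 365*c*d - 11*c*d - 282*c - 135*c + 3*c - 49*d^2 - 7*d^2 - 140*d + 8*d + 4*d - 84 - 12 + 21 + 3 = -270*c^2 - 414*c + d^2*(-42*c - 56) + d*(-210*c^2 - 376*c - 128) - 72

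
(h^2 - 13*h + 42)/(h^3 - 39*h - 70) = (h - 6)/(h^2 + 7*h + 10)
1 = 1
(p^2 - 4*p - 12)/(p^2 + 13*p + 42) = (p^2 - 4*p - 12)/(p^2 + 13*p + 42)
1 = 1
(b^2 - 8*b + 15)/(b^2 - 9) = (b - 5)/(b + 3)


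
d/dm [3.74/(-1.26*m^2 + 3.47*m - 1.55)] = (9.4248*m - 12.9778)/(1.26*m^2 - 3.47*m + 1.55)^2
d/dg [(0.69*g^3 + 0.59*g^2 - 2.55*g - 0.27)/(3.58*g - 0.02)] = (4.9404*g^3 + 2.0708*g^2 - 0.0236000000000001*g + 1.0176)/(12.8164*g^2 - 0.1432*g + 0.0004)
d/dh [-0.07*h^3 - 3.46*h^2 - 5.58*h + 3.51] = -0.21*h^2 - 6.92*h - 5.58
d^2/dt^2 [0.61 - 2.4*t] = 0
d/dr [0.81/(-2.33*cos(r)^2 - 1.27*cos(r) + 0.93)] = -(3.7746*cos(r) + 1.0287)*sin(r)/(2.33*cos(r)^2 + 1.27*cos(r) - 0.93)^2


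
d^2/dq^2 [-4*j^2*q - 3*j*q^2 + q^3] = -6*j + 6*q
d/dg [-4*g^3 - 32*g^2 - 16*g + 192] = -12*g^2 - 64*g - 16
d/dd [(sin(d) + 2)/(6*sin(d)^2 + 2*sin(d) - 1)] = (-24*sin(d) + 3*cos(2*d) - 8)*cos(d)/(6*sin(d)^2 + 2*sin(d) - 1)^2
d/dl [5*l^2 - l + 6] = 10*l - 1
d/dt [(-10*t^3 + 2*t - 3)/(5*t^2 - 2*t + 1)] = 2*(-25*t^4 + 20*t^3 - 20*t^2 + 15*t - 2)/(25*t^4 - 20*t^3 + 14*t^2 - 4*t + 1)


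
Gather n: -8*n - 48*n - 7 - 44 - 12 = -56*n - 63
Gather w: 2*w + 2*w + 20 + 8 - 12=4*w + 16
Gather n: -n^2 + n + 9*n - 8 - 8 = -n^2 + 10*n - 16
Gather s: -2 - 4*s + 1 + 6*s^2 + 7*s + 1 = 6*s^2 + 3*s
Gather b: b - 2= b - 2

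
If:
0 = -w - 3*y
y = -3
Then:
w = 9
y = -3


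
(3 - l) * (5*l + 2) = -5*l^2 + 13*l + 6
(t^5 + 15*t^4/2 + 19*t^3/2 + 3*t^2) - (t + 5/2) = t^5 + 15*t^4/2 + 19*t^3/2 + 3*t^2 - t - 5/2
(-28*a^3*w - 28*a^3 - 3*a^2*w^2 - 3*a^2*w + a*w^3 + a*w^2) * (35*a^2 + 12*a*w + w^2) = -980*a^5*w - 980*a^5 - 441*a^4*w^2 - 441*a^4*w - 29*a^3*w^3 - 29*a^3*w^2 + 9*a^2*w^4 + 9*a^2*w^3 + a*w^5 + a*w^4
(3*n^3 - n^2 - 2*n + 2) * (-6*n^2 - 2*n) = -18*n^5 + 14*n^3 - 8*n^2 - 4*n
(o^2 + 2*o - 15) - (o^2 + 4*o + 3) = -2*o - 18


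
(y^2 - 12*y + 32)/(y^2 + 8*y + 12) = (y^2 - 12*y + 32)/(y^2 + 8*y + 12)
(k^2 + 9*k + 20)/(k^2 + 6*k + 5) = (k + 4)/(k + 1)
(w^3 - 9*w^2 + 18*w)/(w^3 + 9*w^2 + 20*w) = (w^2 - 9*w + 18)/(w^2 + 9*w + 20)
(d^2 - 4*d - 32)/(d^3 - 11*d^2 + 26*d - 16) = (d + 4)/(d^2 - 3*d + 2)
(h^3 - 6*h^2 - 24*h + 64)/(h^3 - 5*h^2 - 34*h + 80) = (h + 4)/(h + 5)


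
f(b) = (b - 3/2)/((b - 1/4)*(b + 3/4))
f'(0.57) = 10.92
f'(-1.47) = -3.92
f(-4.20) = -0.37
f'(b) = -(b - 3/2)/((b - 1/4)*(b + 3/4)^2) - (b - 3/2)/((b - 1/4)^2*(b + 3/4)) + 1/((b - 1/4)*(b + 3/4)) = 16*(-16*b^2 + 48*b + 9)/(256*b^4 + 256*b^3 - 32*b^2 - 48*b + 9)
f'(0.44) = 33.04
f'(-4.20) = -0.13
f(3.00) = 0.15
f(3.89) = 0.14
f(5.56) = 0.12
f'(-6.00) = -0.05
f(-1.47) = -2.40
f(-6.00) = -0.23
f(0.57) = -2.20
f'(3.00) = 0.01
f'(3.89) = -0.01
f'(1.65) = 0.25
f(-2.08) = -1.16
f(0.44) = -4.69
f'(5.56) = -0.01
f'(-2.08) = -1.04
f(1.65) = 0.04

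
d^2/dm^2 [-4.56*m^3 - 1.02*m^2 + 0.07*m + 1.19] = -27.36*m - 2.04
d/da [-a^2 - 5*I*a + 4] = -2*a - 5*I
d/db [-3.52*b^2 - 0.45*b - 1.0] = -7.04*b - 0.45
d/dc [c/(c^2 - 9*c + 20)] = (20 - c^2)/(c^4 - 18*c^3 + 121*c^2 - 360*c + 400)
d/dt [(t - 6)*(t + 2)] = 2*t - 4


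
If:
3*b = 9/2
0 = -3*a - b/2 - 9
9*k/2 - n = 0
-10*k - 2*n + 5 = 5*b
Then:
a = -13/4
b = 3/2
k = -5/38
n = -45/76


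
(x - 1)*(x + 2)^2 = x^3 + 3*x^2 - 4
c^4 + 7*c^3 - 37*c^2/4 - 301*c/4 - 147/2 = (c - 7/2)*(c + 3/2)*(c + 2)*(c + 7)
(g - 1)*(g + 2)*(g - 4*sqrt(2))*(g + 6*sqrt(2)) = g^4 + g^3 + 2*sqrt(2)*g^3 - 50*g^2 + 2*sqrt(2)*g^2 - 48*g - 4*sqrt(2)*g + 96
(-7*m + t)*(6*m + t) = -42*m^2 - m*t + t^2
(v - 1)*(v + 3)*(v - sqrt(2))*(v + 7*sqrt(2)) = v^4 + 2*v^3 + 6*sqrt(2)*v^3 - 17*v^2 + 12*sqrt(2)*v^2 - 28*v - 18*sqrt(2)*v + 42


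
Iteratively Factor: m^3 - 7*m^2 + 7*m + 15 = (m - 5)*(m^2 - 2*m - 3) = (m - 5)*(m + 1)*(m - 3)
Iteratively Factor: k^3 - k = (k)*(k^2 - 1) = k*(k + 1)*(k - 1)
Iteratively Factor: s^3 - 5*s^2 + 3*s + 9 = (s - 3)*(s^2 - 2*s - 3) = (s - 3)^2*(s + 1)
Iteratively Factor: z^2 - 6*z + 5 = (z - 1)*(z - 5)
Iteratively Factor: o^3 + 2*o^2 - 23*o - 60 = (o - 5)*(o^2 + 7*o + 12) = (o - 5)*(o + 4)*(o + 3)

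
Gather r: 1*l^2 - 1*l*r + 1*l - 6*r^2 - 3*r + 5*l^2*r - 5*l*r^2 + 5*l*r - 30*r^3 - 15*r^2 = l^2 + l - 30*r^3 + r^2*(-5*l - 21) + r*(5*l^2 + 4*l - 3)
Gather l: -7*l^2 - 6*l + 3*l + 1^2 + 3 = -7*l^2 - 3*l + 4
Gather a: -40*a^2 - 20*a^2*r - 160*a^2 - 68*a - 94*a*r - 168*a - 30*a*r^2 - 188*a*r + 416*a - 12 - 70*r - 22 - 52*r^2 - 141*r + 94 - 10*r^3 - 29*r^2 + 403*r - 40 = a^2*(-20*r - 200) + a*(-30*r^2 - 282*r + 180) - 10*r^3 - 81*r^2 + 192*r + 20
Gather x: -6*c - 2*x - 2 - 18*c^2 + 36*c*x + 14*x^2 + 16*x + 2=-18*c^2 - 6*c + 14*x^2 + x*(36*c + 14)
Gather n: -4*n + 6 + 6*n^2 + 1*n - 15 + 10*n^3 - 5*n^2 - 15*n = 10*n^3 + n^2 - 18*n - 9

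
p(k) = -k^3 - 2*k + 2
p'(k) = -3*k^2 - 2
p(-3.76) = 62.68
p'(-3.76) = -44.41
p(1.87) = -8.28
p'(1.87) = -12.49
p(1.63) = -5.59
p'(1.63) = -9.97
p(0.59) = 0.61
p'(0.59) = -3.04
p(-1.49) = 8.29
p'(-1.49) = -8.66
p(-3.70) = 60.05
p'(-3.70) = -43.07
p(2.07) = -11.01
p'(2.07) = -14.85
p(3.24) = -38.49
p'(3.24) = -33.49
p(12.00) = -1750.00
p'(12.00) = -434.00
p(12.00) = -1750.00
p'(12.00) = -434.00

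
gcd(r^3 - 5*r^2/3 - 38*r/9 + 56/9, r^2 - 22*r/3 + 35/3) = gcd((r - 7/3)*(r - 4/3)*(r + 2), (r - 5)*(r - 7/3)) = r - 7/3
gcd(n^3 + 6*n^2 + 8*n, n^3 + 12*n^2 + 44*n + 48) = n^2 + 6*n + 8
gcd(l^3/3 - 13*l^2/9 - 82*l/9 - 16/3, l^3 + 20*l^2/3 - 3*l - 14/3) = l + 2/3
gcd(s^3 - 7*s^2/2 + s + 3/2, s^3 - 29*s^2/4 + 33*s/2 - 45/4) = s - 3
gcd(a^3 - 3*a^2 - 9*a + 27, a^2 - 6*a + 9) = a^2 - 6*a + 9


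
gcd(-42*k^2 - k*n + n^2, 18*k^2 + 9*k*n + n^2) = 6*k + n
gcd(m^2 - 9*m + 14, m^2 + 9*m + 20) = 1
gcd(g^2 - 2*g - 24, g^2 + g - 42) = g - 6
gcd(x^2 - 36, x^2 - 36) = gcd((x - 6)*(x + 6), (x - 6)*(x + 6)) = x^2 - 36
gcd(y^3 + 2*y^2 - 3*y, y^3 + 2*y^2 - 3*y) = y^3 + 2*y^2 - 3*y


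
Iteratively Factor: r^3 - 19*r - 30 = (r - 5)*(r^2 + 5*r + 6) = (r - 5)*(r + 2)*(r + 3)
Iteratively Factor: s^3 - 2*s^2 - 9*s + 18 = (s - 3)*(s^2 + s - 6) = (s - 3)*(s + 3)*(s - 2)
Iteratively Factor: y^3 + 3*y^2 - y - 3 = (y + 1)*(y^2 + 2*y - 3) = (y - 1)*(y + 1)*(y + 3)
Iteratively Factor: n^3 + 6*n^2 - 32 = (n + 4)*(n^2 + 2*n - 8) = (n - 2)*(n + 4)*(n + 4)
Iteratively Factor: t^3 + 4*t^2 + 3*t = (t)*(t^2 + 4*t + 3) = t*(t + 1)*(t + 3)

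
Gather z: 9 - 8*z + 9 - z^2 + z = -z^2 - 7*z + 18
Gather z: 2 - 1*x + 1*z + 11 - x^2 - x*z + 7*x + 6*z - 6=-x^2 + 6*x + z*(7 - x) + 7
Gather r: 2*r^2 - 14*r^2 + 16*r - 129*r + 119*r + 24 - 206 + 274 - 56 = -12*r^2 + 6*r + 36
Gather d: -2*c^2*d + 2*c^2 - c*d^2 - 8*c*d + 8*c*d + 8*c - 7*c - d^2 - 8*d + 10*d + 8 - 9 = 2*c^2 + c + d^2*(-c - 1) + d*(2 - 2*c^2) - 1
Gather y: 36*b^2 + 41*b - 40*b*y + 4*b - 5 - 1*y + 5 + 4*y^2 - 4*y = 36*b^2 + 45*b + 4*y^2 + y*(-40*b - 5)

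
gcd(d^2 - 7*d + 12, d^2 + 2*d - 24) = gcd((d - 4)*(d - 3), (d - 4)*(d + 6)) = d - 4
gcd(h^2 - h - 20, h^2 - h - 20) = h^2 - h - 20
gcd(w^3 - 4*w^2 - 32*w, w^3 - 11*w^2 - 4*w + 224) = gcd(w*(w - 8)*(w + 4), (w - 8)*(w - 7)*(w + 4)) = w^2 - 4*w - 32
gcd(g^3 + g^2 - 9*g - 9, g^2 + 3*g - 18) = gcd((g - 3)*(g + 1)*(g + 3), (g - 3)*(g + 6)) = g - 3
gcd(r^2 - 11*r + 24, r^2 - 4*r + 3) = r - 3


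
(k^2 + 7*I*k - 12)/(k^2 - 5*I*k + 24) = (k + 4*I)/(k - 8*I)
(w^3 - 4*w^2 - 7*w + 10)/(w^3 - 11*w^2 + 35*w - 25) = (w + 2)/(w - 5)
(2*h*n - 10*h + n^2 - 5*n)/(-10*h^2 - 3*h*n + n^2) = (5 - n)/(5*h - n)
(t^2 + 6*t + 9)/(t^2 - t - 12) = (t + 3)/(t - 4)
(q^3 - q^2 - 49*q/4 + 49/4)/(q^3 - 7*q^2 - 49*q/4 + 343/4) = (q - 1)/(q - 7)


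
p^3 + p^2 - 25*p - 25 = (p - 5)*(p + 1)*(p + 5)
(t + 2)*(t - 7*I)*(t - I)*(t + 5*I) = t^4 + 2*t^3 - 3*I*t^3 + 33*t^2 - 6*I*t^2 + 66*t - 35*I*t - 70*I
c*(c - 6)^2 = c^3 - 12*c^2 + 36*c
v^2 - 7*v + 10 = (v - 5)*(v - 2)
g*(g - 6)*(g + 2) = g^3 - 4*g^2 - 12*g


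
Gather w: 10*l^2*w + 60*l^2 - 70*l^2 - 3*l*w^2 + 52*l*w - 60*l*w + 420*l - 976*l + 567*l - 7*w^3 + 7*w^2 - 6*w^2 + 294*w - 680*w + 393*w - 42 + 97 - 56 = -10*l^2 + 11*l - 7*w^3 + w^2*(1 - 3*l) + w*(10*l^2 - 8*l + 7) - 1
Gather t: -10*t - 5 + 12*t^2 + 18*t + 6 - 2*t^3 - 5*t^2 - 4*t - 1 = -2*t^3 + 7*t^2 + 4*t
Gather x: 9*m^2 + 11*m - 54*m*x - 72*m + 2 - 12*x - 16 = 9*m^2 - 61*m + x*(-54*m - 12) - 14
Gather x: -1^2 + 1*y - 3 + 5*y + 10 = 6*y + 6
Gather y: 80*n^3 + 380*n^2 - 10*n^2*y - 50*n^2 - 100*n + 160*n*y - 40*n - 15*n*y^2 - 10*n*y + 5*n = 80*n^3 + 330*n^2 - 15*n*y^2 - 135*n + y*(-10*n^2 + 150*n)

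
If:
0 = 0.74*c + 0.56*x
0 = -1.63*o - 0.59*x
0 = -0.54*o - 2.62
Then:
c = -10.14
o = -4.85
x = 13.40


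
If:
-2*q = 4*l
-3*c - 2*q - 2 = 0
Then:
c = -2*q/3 - 2/3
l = -q/2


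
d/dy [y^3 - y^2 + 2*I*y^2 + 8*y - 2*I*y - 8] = 3*y^2 + y*(-2 + 4*I) + 8 - 2*I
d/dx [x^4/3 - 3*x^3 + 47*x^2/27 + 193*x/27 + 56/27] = 4*x^3/3 - 9*x^2 + 94*x/27 + 193/27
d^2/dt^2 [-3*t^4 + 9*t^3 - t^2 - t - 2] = -36*t^2 + 54*t - 2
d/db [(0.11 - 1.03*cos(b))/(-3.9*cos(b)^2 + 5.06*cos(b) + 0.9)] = (4.017*cos(b)^2 - 0.858*cos(b) + 1.4836)*sin(b)/(15.21*cos(b)^4 - 39.468*cos(b)^3 + 18.5836*cos(b)^2 + 9.108*cos(b) + 0.81)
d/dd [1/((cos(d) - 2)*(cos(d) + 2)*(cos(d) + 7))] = (-3*sin(d)^2 + 14*cos(d) - 1)*sin(d)/((cos(d) - 2)^2*(cos(d) + 2)^2*(cos(d) + 7)^2)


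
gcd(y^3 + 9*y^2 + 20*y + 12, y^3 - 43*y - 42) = y^2 + 7*y + 6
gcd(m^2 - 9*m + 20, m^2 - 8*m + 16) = m - 4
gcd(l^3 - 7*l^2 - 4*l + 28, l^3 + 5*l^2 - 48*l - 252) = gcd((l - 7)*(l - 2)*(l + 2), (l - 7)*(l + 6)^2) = l - 7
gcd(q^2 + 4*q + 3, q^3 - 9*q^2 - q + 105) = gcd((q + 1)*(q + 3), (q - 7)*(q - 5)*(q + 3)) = q + 3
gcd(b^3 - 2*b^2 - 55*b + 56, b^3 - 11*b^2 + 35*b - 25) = b - 1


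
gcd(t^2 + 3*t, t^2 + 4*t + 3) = t + 3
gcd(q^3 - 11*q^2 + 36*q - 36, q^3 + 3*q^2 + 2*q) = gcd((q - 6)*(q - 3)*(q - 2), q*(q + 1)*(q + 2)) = 1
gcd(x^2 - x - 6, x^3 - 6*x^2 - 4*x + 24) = x + 2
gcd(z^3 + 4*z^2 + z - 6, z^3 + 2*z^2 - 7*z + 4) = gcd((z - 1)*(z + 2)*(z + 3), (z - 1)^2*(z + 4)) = z - 1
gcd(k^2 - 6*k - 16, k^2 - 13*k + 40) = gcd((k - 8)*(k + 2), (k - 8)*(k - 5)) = k - 8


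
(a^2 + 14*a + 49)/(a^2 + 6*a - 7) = (a + 7)/(a - 1)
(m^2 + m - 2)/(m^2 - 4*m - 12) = (m - 1)/(m - 6)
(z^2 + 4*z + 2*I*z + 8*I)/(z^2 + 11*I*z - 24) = (z^2 + 2*z*(2 + I) + 8*I)/(z^2 + 11*I*z - 24)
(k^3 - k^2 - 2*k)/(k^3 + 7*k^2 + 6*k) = (k - 2)/(k + 6)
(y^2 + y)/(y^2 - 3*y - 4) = y/(y - 4)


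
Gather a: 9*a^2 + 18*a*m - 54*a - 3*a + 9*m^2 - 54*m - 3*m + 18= 9*a^2 + a*(18*m - 57) + 9*m^2 - 57*m + 18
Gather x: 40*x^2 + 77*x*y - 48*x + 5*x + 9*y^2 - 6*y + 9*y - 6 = 40*x^2 + x*(77*y - 43) + 9*y^2 + 3*y - 6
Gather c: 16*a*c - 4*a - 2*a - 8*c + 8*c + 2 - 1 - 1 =16*a*c - 6*a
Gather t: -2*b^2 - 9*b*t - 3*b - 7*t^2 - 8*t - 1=-2*b^2 - 3*b - 7*t^2 + t*(-9*b - 8) - 1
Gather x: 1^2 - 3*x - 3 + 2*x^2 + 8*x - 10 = 2*x^2 + 5*x - 12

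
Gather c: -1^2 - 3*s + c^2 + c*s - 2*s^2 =c^2 + c*s - 2*s^2 - 3*s - 1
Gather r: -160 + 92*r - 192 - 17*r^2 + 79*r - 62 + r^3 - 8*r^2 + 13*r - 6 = r^3 - 25*r^2 + 184*r - 420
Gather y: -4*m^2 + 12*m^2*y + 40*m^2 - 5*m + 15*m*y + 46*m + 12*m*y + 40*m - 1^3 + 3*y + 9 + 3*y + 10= 36*m^2 + 81*m + y*(12*m^2 + 27*m + 6) + 18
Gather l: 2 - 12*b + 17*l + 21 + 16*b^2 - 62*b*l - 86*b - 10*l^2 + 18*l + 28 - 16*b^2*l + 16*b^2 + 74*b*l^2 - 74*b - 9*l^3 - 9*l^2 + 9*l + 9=32*b^2 - 172*b - 9*l^3 + l^2*(74*b - 19) + l*(-16*b^2 - 62*b + 44) + 60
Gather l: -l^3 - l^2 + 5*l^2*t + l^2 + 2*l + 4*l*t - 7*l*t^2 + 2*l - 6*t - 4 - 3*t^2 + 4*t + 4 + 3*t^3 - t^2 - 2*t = -l^3 + 5*l^2*t + l*(-7*t^2 + 4*t + 4) + 3*t^3 - 4*t^2 - 4*t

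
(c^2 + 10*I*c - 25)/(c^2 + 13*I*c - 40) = (c + 5*I)/(c + 8*I)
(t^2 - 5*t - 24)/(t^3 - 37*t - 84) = (t - 8)/(t^2 - 3*t - 28)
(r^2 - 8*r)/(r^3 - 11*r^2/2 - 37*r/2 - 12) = 2*r/(2*r^2 + 5*r + 3)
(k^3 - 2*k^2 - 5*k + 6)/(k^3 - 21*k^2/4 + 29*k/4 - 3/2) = 4*(k^2 + k - 2)/(4*k^2 - 9*k + 2)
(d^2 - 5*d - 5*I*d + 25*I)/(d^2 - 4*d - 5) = (d - 5*I)/(d + 1)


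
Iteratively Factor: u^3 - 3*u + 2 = (u + 2)*(u^2 - 2*u + 1) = (u - 1)*(u + 2)*(u - 1)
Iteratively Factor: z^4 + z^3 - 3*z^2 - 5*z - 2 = (z + 1)*(z^3 - 3*z - 2) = (z + 1)^2*(z^2 - z - 2) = (z + 1)^3*(z - 2)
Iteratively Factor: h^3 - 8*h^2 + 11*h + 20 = (h + 1)*(h^2 - 9*h + 20) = (h - 4)*(h + 1)*(h - 5)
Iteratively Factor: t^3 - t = (t + 1)*(t^2 - t) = t*(t + 1)*(t - 1)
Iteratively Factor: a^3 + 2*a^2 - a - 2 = (a - 1)*(a^2 + 3*a + 2) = (a - 1)*(a + 2)*(a + 1)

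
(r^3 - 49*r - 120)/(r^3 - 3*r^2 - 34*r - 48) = (r + 5)/(r + 2)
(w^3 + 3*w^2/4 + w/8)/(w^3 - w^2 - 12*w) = (w^2 + 3*w/4 + 1/8)/(w^2 - w - 12)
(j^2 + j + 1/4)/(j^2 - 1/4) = (2*j + 1)/(2*j - 1)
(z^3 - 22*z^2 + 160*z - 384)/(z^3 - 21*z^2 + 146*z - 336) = (z - 8)/(z - 7)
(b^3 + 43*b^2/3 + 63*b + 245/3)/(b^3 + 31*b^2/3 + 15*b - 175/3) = (3*b + 7)/(3*b - 5)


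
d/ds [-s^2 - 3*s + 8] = -2*s - 3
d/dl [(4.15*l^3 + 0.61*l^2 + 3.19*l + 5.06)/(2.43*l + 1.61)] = (20.169*l^3 + 21.5268*l^2 + 1.9642*l - 7.1599)/(5.9049*l^2 + 7.8246*l + 2.5921)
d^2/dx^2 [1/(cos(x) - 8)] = (sin(x)^2 - 8*cos(x) + 1)/(cos(x) - 8)^3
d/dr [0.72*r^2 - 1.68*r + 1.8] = 1.44*r - 1.68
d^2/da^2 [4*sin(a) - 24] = -4*sin(a)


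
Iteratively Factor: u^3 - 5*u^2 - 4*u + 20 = (u + 2)*(u^2 - 7*u + 10) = (u - 2)*(u + 2)*(u - 5)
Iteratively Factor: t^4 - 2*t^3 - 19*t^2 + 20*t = (t - 5)*(t^3 + 3*t^2 - 4*t) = (t - 5)*(t - 1)*(t^2 + 4*t) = (t - 5)*(t - 1)*(t + 4)*(t)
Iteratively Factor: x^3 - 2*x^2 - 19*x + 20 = (x - 5)*(x^2 + 3*x - 4) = (x - 5)*(x + 4)*(x - 1)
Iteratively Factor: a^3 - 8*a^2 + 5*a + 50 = (a - 5)*(a^2 - 3*a - 10) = (a - 5)*(a + 2)*(a - 5)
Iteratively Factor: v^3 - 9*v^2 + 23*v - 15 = (v - 5)*(v^2 - 4*v + 3) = (v - 5)*(v - 1)*(v - 3)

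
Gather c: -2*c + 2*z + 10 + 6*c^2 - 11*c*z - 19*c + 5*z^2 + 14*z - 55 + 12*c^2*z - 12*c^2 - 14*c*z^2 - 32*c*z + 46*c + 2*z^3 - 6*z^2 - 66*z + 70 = c^2*(12*z - 6) + c*(-14*z^2 - 43*z + 25) + 2*z^3 - z^2 - 50*z + 25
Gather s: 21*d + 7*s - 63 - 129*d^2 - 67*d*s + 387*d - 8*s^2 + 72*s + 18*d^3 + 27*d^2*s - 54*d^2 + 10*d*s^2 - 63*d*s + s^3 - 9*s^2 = 18*d^3 - 183*d^2 + 408*d + s^3 + s^2*(10*d - 17) + s*(27*d^2 - 130*d + 79) - 63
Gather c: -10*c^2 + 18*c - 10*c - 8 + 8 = -10*c^2 + 8*c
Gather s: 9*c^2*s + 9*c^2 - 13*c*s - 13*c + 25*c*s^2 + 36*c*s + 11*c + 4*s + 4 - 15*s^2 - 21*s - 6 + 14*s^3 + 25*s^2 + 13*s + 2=9*c^2 - 2*c + 14*s^3 + s^2*(25*c + 10) + s*(9*c^2 + 23*c - 4)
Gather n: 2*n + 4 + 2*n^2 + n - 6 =2*n^2 + 3*n - 2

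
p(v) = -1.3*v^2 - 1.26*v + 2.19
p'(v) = -2.6*v - 1.26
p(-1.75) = 0.41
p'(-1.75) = 3.29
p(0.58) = 1.02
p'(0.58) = -2.77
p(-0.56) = 2.49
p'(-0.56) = 0.20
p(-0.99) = 2.16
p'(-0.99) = 1.31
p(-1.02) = 2.12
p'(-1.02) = 1.39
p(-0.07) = 2.27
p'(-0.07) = -1.08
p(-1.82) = 0.18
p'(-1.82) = 3.47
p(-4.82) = -21.94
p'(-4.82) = 11.27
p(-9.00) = -91.77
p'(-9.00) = 22.14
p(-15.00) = -271.41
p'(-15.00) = 37.74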